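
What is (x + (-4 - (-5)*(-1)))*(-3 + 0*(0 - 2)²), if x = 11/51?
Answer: 448/17 ≈ 26.353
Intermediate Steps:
x = 11/51 (x = 11*(1/51) = 11/51 ≈ 0.21569)
(x + (-4 - (-5)*(-1)))*(-3 + 0*(0 - 2)²) = (11/51 + (-4 - (-5)*(-1)))*(-3 + 0*(0 - 2)²) = (11/51 + (-4 - 1*5))*(-3 + 0*(-2)²) = (11/51 + (-4 - 5))*(-3 + 0*4) = (11/51 - 9)*(-3 + 0) = -448/51*(-3) = 448/17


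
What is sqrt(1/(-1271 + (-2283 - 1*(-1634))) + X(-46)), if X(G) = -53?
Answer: 319*I*sqrt(30)/240 ≈ 7.2801*I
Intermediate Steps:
sqrt(1/(-1271 + (-2283 - 1*(-1634))) + X(-46)) = sqrt(1/(-1271 + (-2283 - 1*(-1634))) - 53) = sqrt(1/(-1271 + (-2283 + 1634)) - 53) = sqrt(1/(-1271 - 649) - 53) = sqrt(1/(-1920) - 53) = sqrt(-1/1920 - 53) = sqrt(-101761/1920) = 319*I*sqrt(30)/240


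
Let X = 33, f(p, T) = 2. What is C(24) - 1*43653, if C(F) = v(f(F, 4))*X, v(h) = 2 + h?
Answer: -43521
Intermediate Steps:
C(F) = 132 (C(F) = (2 + 2)*33 = 4*33 = 132)
C(24) - 1*43653 = 132 - 1*43653 = 132 - 43653 = -43521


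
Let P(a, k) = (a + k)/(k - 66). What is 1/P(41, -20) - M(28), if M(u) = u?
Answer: -674/21 ≈ -32.095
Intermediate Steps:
P(a, k) = (a + k)/(-66 + k)
1/P(41, -20) - M(28) = 1/((41 - 20)/(-66 - 20)) - 1*28 = 1/(21/(-86)) - 28 = 1/(-1/86*21) - 28 = 1/(-21/86) - 28 = -86/21 - 28 = -674/21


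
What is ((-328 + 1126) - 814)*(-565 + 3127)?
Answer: -40992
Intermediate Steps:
((-328 + 1126) - 814)*(-565 + 3127) = (798 - 814)*2562 = -16*2562 = -40992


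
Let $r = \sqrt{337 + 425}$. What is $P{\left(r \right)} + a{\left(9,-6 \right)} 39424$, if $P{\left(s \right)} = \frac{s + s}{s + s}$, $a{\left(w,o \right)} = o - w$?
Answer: $-591359$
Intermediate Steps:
$r = \sqrt{762} \approx 27.604$
$P{\left(s \right)} = 1$ ($P{\left(s \right)} = \frac{2 s}{2 s} = 2 s \frac{1}{2 s} = 1$)
$P{\left(r \right)} + a{\left(9,-6 \right)} 39424 = 1 + \left(-6 - 9\right) 39424 = 1 - 591360 = -591359$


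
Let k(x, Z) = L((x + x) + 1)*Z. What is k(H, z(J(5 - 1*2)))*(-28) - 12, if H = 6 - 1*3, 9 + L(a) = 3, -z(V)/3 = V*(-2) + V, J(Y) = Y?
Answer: 1500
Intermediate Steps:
z(V) = 3*V (z(V) = -3*(V*(-2) + V) = -3*(-2*V + V) = -(-3)*V = 3*V)
L(a) = -6 (L(a) = -9 + 3 = -6)
H = 3 (H = 6 - 3 = 3)
k(x, Z) = -6*Z
k(H, z(J(5 - 1*2)))*(-28) - 12 = -18*(5 - 1*2)*(-28) - 12 = -18*(5 - 2)*(-28) - 12 = -18*3*(-28) - 12 = -6*9*(-28) - 12 = -54*(-28) - 12 = 1512 - 12 = 1500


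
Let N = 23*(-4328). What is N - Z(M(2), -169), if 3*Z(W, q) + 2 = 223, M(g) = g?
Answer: -298853/3 ≈ -99618.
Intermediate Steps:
Z(W, q) = 221/3 (Z(W, q) = -⅔ + (⅓)*223 = -⅔ + 223/3 = 221/3)
N = -99544
N - Z(M(2), -169) = -99544 - 1*221/3 = -99544 - 221/3 = -298853/3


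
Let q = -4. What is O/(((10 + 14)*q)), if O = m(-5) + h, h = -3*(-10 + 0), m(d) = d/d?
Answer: -31/96 ≈ -0.32292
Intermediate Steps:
m(d) = 1
h = 30 (h = -3*(-10) = 30)
O = 31 (O = 1 + 30 = 31)
O/(((10 + 14)*q)) = 31/(((10 + 14)*(-4))) = 31/((24*(-4))) = 31/(-96) = 31*(-1/96) = -31/96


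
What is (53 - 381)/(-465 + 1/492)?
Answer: 161376/228779 ≈ 0.70538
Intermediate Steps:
(53 - 381)/(-465 + 1/492) = -328/(-465 + 1/492) = -328/(-228779/492) = -328*(-492/228779) = 161376/228779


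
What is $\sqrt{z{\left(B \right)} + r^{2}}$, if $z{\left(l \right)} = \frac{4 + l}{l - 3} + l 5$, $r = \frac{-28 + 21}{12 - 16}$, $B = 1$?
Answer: $\frac{\sqrt{89}}{4} \approx 2.3585$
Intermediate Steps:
$r = \frac{7}{4}$ ($r = - \frac{7}{-4} = \left(-7\right) \left(- \frac{1}{4}\right) = \frac{7}{4} \approx 1.75$)
$z{\left(l \right)} = 5 l + \frac{4 + l}{-3 + l}$ ($z{\left(l \right)} = \frac{4 + l}{-3 + l} + 5 l = 5 l + \frac{4 + l}{-3 + l}$)
$\sqrt{z{\left(B \right)} + r^{2}} = \sqrt{\frac{4 - 14 + 5 \cdot 1^{2}}{-3 + 1} + \left(\frac{7}{4}\right)^{2}} = \sqrt{\frac{4 - 14 + 5 \cdot 1}{-2} + \frac{49}{16}} = \sqrt{- \frac{4 - 14 + 5}{2} + \frac{49}{16}} = \sqrt{\left(- \frac{1}{2}\right) \left(-5\right) + \frac{49}{16}} = \sqrt{\frac{5}{2} + \frac{49}{16}} = \sqrt{\frac{89}{16}} = \frac{\sqrt{89}}{4}$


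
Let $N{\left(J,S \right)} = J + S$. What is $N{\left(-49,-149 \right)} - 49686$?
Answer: $-49884$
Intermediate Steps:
$N{\left(-49,-149 \right)} - 49686 = \left(-49 - 149\right) - 49686 = -198 - 49686 = -49884$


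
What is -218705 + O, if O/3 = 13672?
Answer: -177689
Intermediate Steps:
O = 41016 (O = 3*13672 = 41016)
-218705 + O = -218705 + 41016 = -177689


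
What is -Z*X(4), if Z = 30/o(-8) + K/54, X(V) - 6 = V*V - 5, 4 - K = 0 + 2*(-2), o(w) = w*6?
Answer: 1751/216 ≈ 8.1065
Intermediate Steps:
o(w) = 6*w
K = 8 (K = 4 - (0 + 2*(-2)) = 4 - (0 - 4) = 4 - 1*(-4) = 4 + 4 = 8)
X(V) = 1 + V**2 (X(V) = 6 + (V*V - 5) = 6 + (V**2 - 5) = 6 + (-5 + V**2) = 1 + V**2)
Z = -103/216 (Z = 30/((6*(-8))) + 8/54 = 30/(-48) + 8*(1/54) = 30*(-1/48) + 4/27 = -5/8 + 4/27 = -103/216 ≈ -0.47685)
-Z*X(4) = -(-103)*(1 + 4**2)/216 = -(-103)*(1 + 16)/216 = -(-103)*17/216 = -1*(-1751/216) = 1751/216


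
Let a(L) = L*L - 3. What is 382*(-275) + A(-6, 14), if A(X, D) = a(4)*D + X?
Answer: -104874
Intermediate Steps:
a(L) = -3 + L² (a(L) = L² - 3 = -3 + L²)
A(X, D) = X + 13*D (A(X, D) = (-3 + 4²)*D + X = (-3 + 16)*D + X = 13*D + X = X + 13*D)
382*(-275) + A(-6, 14) = 382*(-275) + (-6 + 13*14) = -105050 + (-6 + 182) = -105050 + 176 = -104874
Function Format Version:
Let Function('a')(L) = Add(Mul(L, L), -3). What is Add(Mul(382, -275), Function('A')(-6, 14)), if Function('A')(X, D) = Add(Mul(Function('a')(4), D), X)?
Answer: -104874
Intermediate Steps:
Function('a')(L) = Add(-3, Pow(L, 2)) (Function('a')(L) = Add(Pow(L, 2), -3) = Add(-3, Pow(L, 2)))
Function('A')(X, D) = Add(X, Mul(13, D)) (Function('A')(X, D) = Add(Mul(Add(-3, Pow(4, 2)), D), X) = Add(Mul(Add(-3, 16), D), X) = Add(Mul(13, D), X) = Add(X, Mul(13, D)))
Add(Mul(382, -275), Function('A')(-6, 14)) = Add(Mul(382, -275), Add(-6, Mul(13, 14))) = Add(-105050, Add(-6, 182)) = Add(-105050, 176) = -104874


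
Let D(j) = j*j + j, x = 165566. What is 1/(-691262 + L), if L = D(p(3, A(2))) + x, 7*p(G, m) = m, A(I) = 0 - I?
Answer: -49/25759114 ≈ -1.9022e-6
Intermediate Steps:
A(I) = -I
p(G, m) = m/7
D(j) = j + j**2 (D(j) = j**2 + j = j + j**2)
L = 8112724/49 (L = ((-1*2)/7)*(1 + (-1*2)/7) + 165566 = ((1/7)*(-2))*(1 + (1/7)*(-2)) + 165566 = -2*(1 - 2/7)/7 + 165566 = -2/7*5/7 + 165566 = -10/49 + 165566 = 8112724/49 ≈ 1.6557e+5)
1/(-691262 + L) = 1/(-691262 + 8112724/49) = 1/(-25759114/49) = -49/25759114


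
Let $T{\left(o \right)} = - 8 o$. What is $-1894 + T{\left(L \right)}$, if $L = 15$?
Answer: $-2014$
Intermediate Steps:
$-1894 + T{\left(L \right)} = -1894 - 120 = -2014$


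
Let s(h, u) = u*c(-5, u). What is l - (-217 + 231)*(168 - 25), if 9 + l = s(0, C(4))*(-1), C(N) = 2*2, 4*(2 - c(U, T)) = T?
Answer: -2015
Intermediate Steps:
c(U, T) = 2 - T/4
C(N) = 4
s(h, u) = u*(2 - u/4)
l = -13 (l = -9 + ((1/4)*4*(8 - 1*4))*(-1) = -9 + ((1/4)*4*(8 - 4))*(-1) = -9 + ((1/4)*4*4)*(-1) = -9 + 4*(-1) = -9 - 4 = -13)
l - (-217 + 231)*(168 - 25) = -13 - (-217 + 231)*(168 - 25) = -13 - 14*143 = -13 - 1*2002 = -13 - 2002 = -2015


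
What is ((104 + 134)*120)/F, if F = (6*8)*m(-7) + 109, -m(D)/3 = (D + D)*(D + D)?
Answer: -5712/5623 ≈ -1.0158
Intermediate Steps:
m(D) = -12*D² (m(D) = -3*(D + D)*(D + D) = -3*2*D*2*D = -12*D²)
F = -28115 (F = (6*8)*(-12*(-7)²) + 109 = 48*(-12*49) + 109 = 48*(-588) + 109 = -28224 + 109 = -28115)
((104 + 134)*120)/F = ((104 + 134)*120)/(-28115) = (238*120)*(-1/28115) = 28560*(-1/28115) = -5712/5623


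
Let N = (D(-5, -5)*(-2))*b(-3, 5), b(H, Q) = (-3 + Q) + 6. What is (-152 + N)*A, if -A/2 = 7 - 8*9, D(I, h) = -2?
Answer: -15600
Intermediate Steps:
b(H, Q) = 3 + Q
A = 130 (A = -2*(7 - 8*9) = -2*(7 - 72) = -2*(-65) = 130)
N = 32 (N = (-2*(-2))*(3 + 5) = 4*8 = 32)
(-152 + N)*A = (-152 + 32)*130 = -120*130 = -15600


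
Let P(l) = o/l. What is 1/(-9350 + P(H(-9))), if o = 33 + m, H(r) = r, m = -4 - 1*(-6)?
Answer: -9/84185 ≈ -0.00010691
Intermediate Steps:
m = 2 (m = -4 + 6 = 2)
o = 35 (o = 33 + 2 = 35)
P(l) = 35/l
1/(-9350 + P(H(-9))) = 1/(-9350 + 35/(-9)) = 1/(-9350 + 35*(-⅑)) = 1/(-9350 - 35/9) = 1/(-84185/9) = -9/84185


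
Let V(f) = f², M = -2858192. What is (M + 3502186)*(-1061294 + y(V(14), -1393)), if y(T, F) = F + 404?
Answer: -684103878302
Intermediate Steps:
y(T, F) = 404 + F
(M + 3502186)*(-1061294 + y(V(14), -1393)) = (-2858192 + 3502186)*(-1061294 + (404 - 1393)) = 643994*(-1061294 - 989) = 643994*(-1062283) = -684103878302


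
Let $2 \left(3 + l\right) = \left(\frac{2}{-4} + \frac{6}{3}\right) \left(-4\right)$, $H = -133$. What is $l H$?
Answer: $798$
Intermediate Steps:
$l = -6$ ($l = -3 + \frac{\left(\frac{2}{-4} + \frac{6}{3}\right) \left(-4\right)}{2} = -3 + \frac{\left(2 \left(- \frac{1}{4}\right) + 6 \cdot \frac{1}{3}\right) \left(-4\right)}{2} = -3 + \frac{\left(- \frac{1}{2} + 2\right) \left(-4\right)}{2} = -3 + \frac{\frac{3}{2} \left(-4\right)}{2} = -3 + \frac{1}{2} \left(-6\right) = -3 - 3 = -6$)
$l H = \left(-6\right) \left(-133\right) = 798$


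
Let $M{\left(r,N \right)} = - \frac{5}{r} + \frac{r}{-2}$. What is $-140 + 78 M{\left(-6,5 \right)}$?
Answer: $159$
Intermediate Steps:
$M{\left(r,N \right)} = - \frac{5}{r} - \frac{r}{2}$ ($M{\left(r,N \right)} = - \frac{5}{r} + r \left(- \frac{1}{2}\right) = - \frac{5}{r} - \frac{r}{2}$)
$-140 + 78 M{\left(-6,5 \right)} = -140 + 78 \left(- \frac{5}{-6} - -3\right) = -140 + 78 \left(\left(-5\right) \left(- \frac{1}{6}\right) + 3\right) = -140 + 78 \left(\frac{5}{6} + 3\right) = -140 + 78 \cdot \frac{23}{6} = -140 + 299 = 159$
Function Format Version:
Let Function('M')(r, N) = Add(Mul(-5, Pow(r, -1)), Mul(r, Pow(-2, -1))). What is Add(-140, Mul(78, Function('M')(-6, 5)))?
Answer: 159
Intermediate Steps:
Function('M')(r, N) = Add(Mul(-5, Pow(r, -1)), Mul(Rational(-1, 2), r)) (Function('M')(r, N) = Add(Mul(-5, Pow(r, -1)), Mul(r, Rational(-1, 2))) = Add(Mul(-5, Pow(r, -1)), Mul(Rational(-1, 2), r)))
Add(-140, Mul(78, Function('M')(-6, 5))) = Add(-140, Mul(78, Add(Mul(-5, Pow(-6, -1)), Mul(Rational(-1, 2), -6)))) = Add(-140, Mul(78, Add(Mul(-5, Rational(-1, 6)), 3))) = Add(-140, Mul(78, Add(Rational(5, 6), 3))) = Add(-140, Mul(78, Rational(23, 6))) = Add(-140, 299) = 159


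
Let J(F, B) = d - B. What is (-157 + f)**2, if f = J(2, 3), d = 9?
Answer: 22801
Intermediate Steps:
J(F, B) = 9 - B
f = 6 (f = 9 - 1*3 = 9 - 3 = 6)
(-157 + f)**2 = (-157 + 6)**2 = (-151)**2 = 22801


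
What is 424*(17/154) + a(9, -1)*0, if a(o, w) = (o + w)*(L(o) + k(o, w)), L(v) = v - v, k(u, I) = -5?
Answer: 3604/77 ≈ 46.805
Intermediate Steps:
L(v) = 0
a(o, w) = -5*o - 5*w (a(o, w) = (o + w)*(0 - 5) = (o + w)*(-5) = -5*o - 5*w)
424*(17/154) + a(9, -1)*0 = 424*(17/154) + (-5*9 - 5*(-1))*0 = 424*(17*(1/154)) + (-45 + 5)*0 = 424*(17/154) - 40*0 = 3604/77 + 0 = 3604/77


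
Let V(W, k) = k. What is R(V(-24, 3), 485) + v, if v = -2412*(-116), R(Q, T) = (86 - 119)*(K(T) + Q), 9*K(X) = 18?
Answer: 279627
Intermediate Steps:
K(X) = 2 (K(X) = (1/9)*18 = 2)
R(Q, T) = -66 - 33*Q (R(Q, T) = (86 - 119)*(2 + Q) = -33*(2 + Q) = -66 - 33*Q)
v = 279792
R(V(-24, 3), 485) + v = (-66 - 33*3) + 279792 = (-66 - 99) + 279792 = -165 + 279792 = 279627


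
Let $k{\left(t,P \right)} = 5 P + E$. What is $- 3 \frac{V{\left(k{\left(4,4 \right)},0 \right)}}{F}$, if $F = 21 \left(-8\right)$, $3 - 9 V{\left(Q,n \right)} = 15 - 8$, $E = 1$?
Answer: $- \frac{1}{126} \approx -0.0079365$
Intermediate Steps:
$k{\left(t,P \right)} = 1 + 5 P$ ($k{\left(t,P \right)} = 5 P + 1 = 1 + 5 P$)
$V{\left(Q,n \right)} = - \frac{4}{9}$ ($V{\left(Q,n \right)} = \frac{1}{3} - \frac{15 - 8}{9} = \frac{1}{3} - \frac{7}{9} = - \frac{4}{9}$)
$F = -168$
$- 3 \frac{V{\left(k{\left(4,4 \right)},0 \right)}}{F} = - 3 \left(- \frac{4}{9 \left(-168\right)}\right) = - 3 \left(\left(- \frac{4}{9}\right) \left(- \frac{1}{168}\right)\right) = \left(-3\right) \frac{1}{378} = - \frac{1}{126}$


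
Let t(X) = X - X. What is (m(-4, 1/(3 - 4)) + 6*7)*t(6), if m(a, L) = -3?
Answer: 0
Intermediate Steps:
t(X) = 0
(m(-4, 1/(3 - 4)) + 6*7)*t(6) = (-3 + 6*7)*0 = (-3 + 42)*0 = 39*0 = 0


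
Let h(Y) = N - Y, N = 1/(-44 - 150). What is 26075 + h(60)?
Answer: 5046909/194 ≈ 26015.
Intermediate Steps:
N = -1/194 (N = 1/(-194) = -1/194 ≈ -0.0051546)
h(Y) = -1/194 - Y
26075 + h(60) = 26075 + (-1/194 - 1*60) = 26075 + (-1/194 - 60) = 26075 - 11641/194 = 5046909/194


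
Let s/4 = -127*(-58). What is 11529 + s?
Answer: 40993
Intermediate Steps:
s = 29464 (s = 4*(-127*(-58)) = 4*7366 = 29464)
11529 + s = 11529 + 29464 = 40993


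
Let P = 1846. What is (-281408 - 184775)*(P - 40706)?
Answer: 18115871380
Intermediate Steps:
(-281408 - 184775)*(P - 40706) = (-281408 - 184775)*(1846 - 40706) = -466183*(-38860) = 18115871380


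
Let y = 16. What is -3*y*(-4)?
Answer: 192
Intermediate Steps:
-3*y*(-4) = -3*16*(-4) = -48*(-4) = 192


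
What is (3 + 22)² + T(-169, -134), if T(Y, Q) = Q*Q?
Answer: 18581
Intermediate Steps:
T(Y, Q) = Q²
(3 + 22)² + T(-169, -134) = (3 + 22)² + (-134)² = 25² + 17956 = 625 + 17956 = 18581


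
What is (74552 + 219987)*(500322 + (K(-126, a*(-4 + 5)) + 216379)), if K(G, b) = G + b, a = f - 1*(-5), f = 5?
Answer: 211062229315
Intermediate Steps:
a = 10 (a = 5 - 1*(-5) = 5 + 5 = 10)
(74552 + 219987)*(500322 + (K(-126, a*(-4 + 5)) + 216379)) = (74552 + 219987)*(500322 + ((-126 + 10*(-4 + 5)) + 216379)) = 294539*(500322 + ((-126 + 10*1) + 216379)) = 294539*(500322 + ((-126 + 10) + 216379)) = 294539*(500322 + (-116 + 216379)) = 294539*(500322 + 216263) = 294539*716585 = 211062229315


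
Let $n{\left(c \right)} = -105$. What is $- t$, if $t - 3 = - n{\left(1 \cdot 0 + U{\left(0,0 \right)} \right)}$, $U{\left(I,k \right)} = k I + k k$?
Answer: $-108$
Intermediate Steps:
$U{\left(I,k \right)} = k^{2} + I k$ ($U{\left(I,k \right)} = I k + k^{2} = k^{2} + I k$)
$t = 108$ ($t = 3 - -105 = 3 + 105 = 108$)
$- t = \left(-1\right) 108 = -108$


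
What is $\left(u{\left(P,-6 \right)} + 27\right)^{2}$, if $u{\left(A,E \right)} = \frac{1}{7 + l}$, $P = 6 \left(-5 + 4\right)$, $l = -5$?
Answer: $\frac{3025}{4} \approx 756.25$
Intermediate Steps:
$P = -6$ ($P = 6 \left(-1\right) = -6$)
$u{\left(A,E \right)} = \frac{1}{2}$ ($u{\left(A,E \right)} = \frac{1}{7 - 5} = \frac{1}{2}$)
$\left(u{\left(P,-6 \right)} + 27\right)^{2} = \left(\frac{1}{2} + 27\right)^{2} = \left(\frac{55}{2}\right)^{2} = \frac{3025}{4}$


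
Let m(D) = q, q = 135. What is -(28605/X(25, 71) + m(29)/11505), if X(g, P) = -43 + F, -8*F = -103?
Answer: 175518111/184847 ≈ 949.53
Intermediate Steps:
F = 103/8 (F = -1/8*(-103) = 103/8 ≈ 12.875)
m(D) = 135
X(g, P) = -241/8 (X(g, P) = -43 + 103/8 = -241/8)
-(28605/X(25, 71) + m(29)/11505) = -(28605/(-241/8) + 135/11505) = -(28605*(-8/241) + 135*(1/11505)) = -(-228840/241 + 9/767) = -1*(-175518111/184847) = 175518111/184847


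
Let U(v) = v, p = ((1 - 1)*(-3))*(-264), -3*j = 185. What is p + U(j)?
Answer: -185/3 ≈ -61.667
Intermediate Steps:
j = -185/3 (j = -⅓*185 = -185/3 ≈ -61.667)
p = 0 (p = (0*(-3))*(-264) = 0*(-264) = 0)
p + U(j) = 0 - 185/3 = -185/3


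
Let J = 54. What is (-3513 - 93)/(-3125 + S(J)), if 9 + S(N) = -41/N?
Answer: 194724/169277 ≈ 1.1503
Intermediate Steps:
S(N) = -9 - 41/N
(-3513 - 93)/(-3125 + S(J)) = (-3513 - 93)/(-3125 + (-9 - 41/54)) = -3606/(-3125 + (-9 - 41*1/54)) = -3606/(-3125 + (-9 - 41/54)) = -3606/(-3125 - 527/54) = -3606/(-169277/54) = -3606*(-54/169277) = 194724/169277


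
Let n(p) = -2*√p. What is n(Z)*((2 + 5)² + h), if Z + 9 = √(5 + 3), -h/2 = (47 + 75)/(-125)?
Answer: -12738*I*√(9 - 2*√2)/125 ≈ -253.16*I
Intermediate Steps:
h = 244/125 (h = -2*(47 + 75)/(-125) = -244*(-1)/125 = -2*(-122/125) = 244/125 ≈ 1.9520)
Z = -9 + 2*√2 (Z = -9 + √(5 + 3) = -9 + √8 = -9 + 2*√2 ≈ -6.1716)
n(Z)*((2 + 5)² + h) = (-2*√(-9 + 2*√2))*((2 + 5)² + 244/125) = (-2*√(-9 + 2*√2))*(7² + 244/125) = (-2*√(-9 + 2*√2))*(49 + 244/125) = -2*√(-9 + 2*√2)*(6369/125) = -12738*√(-9 + 2*√2)/125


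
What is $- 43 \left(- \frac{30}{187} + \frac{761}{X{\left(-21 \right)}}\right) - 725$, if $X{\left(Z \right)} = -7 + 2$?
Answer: $\frac{5447776}{935} \approx 5826.5$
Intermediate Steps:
$X{\left(Z \right)} = -5$
$- 43 \left(- \frac{30}{187} + \frac{761}{X{\left(-21 \right)}}\right) - 725 = - 43 \left(- \frac{30}{187} + \frac{761}{-5}\right) - 725 = - 43 \left(\left(-30\right) \frac{1}{187} + 761 \left(- \frac{1}{5}\right)\right) - 725 = - 43 \left(- \frac{30}{187} - \frac{761}{5}\right) - 725 = \left(-43\right) \left(- \frac{142457}{935}\right) - 725 = \frac{6125651}{935} - 725 = \frac{5447776}{935}$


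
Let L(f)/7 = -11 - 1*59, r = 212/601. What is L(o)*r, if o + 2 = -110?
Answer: -103880/601 ≈ -172.85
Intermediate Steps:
o = -112 (o = -2 - 110 = -112)
r = 212/601 (r = 212*(1/601) = 212/601 ≈ 0.35275)
L(f) = -490 (L(f) = 7*(-11 - 1*59) = 7*(-11 - 59) = 7*(-70) = -490)
L(o)*r = -490*212/601 = -103880/601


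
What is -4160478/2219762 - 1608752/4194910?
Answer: -5255969331001/2327925452855 ≈ -2.2578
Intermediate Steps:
-4160478/2219762 - 1608752/4194910 = -4160478*1/2219762 - 1608752*1/4194910 = -2080239/1109881 - 804376/2097455 = -5255969331001/2327925452855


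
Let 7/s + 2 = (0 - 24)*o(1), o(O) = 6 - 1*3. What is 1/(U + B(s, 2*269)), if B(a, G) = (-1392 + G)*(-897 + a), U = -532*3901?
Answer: -37/48440889 ≈ -7.6382e-7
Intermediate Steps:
o(O) = 3 (o(O) = 6 - 3 = 3)
s = -7/74 (s = 7/(-2 + (0 - 24)*3) = 7/(-2 - 24*3) = 7/(-2 - 72) = 7/(-74) = 7*(-1/74) = -7/74 ≈ -0.094595)
U = -2075332
1/(U + B(s, 2*269)) = 1/(-2075332 + (1248624 - 1392*(-7/74) - 1794*269 + (2*269)*(-7/74))) = 1/(-2075332 + (1248624 + 4872/37 - 897*538 + 538*(-7/74))) = 1/(-2075332 + (1248624 + 4872/37 - 482586 - 1883/37)) = 1/(-2075332 + 28346395/37) = 1/(-48440889/37) = -37/48440889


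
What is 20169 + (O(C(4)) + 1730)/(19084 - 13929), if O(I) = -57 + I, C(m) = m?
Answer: 103972872/5155 ≈ 20169.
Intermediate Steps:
20169 + (O(C(4)) + 1730)/(19084 - 13929) = 20169 + ((-57 + 4) + 1730)/(19084 - 13929) = 20169 + (-53 + 1730)/5155 = 20169 + 1677*(1/5155) = 20169 + 1677/5155 = 103972872/5155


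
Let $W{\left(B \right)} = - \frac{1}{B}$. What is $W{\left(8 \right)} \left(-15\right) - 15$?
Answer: $- \frac{105}{8} \approx -13.125$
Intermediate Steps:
$W{\left(8 \right)} \left(-15\right) - 15 = - \frac{1}{8} \left(-15\right) - 15 = \left(-1\right) \frac{1}{8} \left(-15\right) - 15 = \left(- \frac{1}{8}\right) \left(-15\right) - 15 = \frac{15}{8} - 15 = - \frac{105}{8}$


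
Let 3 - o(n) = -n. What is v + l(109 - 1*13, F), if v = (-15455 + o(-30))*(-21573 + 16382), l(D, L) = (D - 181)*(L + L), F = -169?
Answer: 80395792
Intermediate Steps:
o(n) = 3 + n (o(n) = 3 - (-1)*n = 3 + n)
l(D, L) = 2*L*(-181 + D) (l(D, L) = (-181 + D)*(2*L) = 2*L*(-181 + D))
v = 80367062 (v = (-15455 + (3 - 30))*(-21573 + 16382) = (-15455 - 27)*(-5191) = -15482*(-5191) = 80367062)
v + l(109 - 1*13, F) = 80367062 + 2*(-169)*(-181 + (109 - 1*13)) = 80367062 + 2*(-169)*(-181 + (109 - 13)) = 80367062 + 2*(-169)*(-181 + 96) = 80367062 + 2*(-169)*(-85) = 80367062 + 28730 = 80395792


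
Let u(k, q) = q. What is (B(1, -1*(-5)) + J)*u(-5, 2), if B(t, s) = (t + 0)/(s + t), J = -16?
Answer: -95/3 ≈ -31.667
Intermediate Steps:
B(t, s) = t/(s + t)
(B(1, -1*(-5)) + J)*u(-5, 2) = (1/(-1*(-5) + 1) - 16)*2 = (1/(5 + 1) - 16)*2 = (1/6 - 16)*2 = -95/6*2 = -95/3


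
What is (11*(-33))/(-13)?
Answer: 363/13 ≈ 27.923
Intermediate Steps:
(11*(-33))/(-13) = -363*(-1/13) = 363/13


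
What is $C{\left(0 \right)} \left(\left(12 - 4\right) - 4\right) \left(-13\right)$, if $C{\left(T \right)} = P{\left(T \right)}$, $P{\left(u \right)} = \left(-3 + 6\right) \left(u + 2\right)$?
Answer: $-312$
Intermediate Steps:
$P{\left(u \right)} = 6 + 3 u$ ($P{\left(u \right)} = 3 \left(2 + u\right) = 6 + 3 u$)
$C{\left(T \right)} = 6 + 3 T$
$C{\left(0 \right)} \left(\left(12 - 4\right) - 4\right) \left(-13\right) = \left(6 + 3 \cdot 0\right) \left(\left(12 - 4\right) - 4\right) \left(-13\right) = \left(6 + 0\right) \left(8 - 4\right) \left(-13\right) = 6 \cdot 4 \left(-13\right) = 24 \left(-13\right) = -312$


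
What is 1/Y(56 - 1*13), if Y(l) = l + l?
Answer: 1/86 ≈ 0.011628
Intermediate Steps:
Y(l) = 2*l
1/Y(56 - 1*13) = 1/(2*(56 - 1*13)) = 1/(2*(56 - 13)) = 1/(2*43) = 1/86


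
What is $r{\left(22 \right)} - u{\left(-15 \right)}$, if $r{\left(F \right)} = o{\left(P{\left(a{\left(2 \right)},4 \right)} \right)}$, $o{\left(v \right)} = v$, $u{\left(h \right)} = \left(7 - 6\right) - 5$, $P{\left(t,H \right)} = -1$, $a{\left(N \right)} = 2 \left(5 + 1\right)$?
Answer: $3$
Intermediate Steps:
$a{\left(N \right)} = 12$ ($a{\left(N \right)} = 2 \cdot 6 = 12$)
$u{\left(h \right)} = -4$ ($u{\left(h \right)} = 1 - 5 = -4$)
$r{\left(F \right)} = -1$
$r{\left(22 \right)} - u{\left(-15 \right)} = -1 - -4 = -1 + 4 = 3$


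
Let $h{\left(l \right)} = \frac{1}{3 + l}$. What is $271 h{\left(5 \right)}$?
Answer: $\frac{271}{8} \approx 33.875$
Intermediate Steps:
$271 h{\left(5 \right)} = \frac{271}{3 + 5} = \frac{271}{8}$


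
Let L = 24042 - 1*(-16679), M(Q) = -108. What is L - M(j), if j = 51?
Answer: 40829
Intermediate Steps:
L = 40721 (L = 24042 + 16679 = 40721)
L - M(j) = 40721 - 1*(-108) = 40721 + 108 = 40829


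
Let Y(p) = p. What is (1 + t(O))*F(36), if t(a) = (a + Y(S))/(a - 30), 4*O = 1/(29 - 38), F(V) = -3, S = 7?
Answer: -2490/1081 ≈ -2.3034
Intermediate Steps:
O = -1/36 (O = 1/(4*(29 - 38)) = (¼)/(-9) = (¼)*(-⅑) = -1/36 ≈ -0.027778)
t(a) = (7 + a)/(-30 + a) (t(a) = (a + 7)/(a - 30) = (7 + a)/(-30 + a))
(1 + t(O))*F(36) = (1 + (7 - 1/36)/(-30 - 1/36))*(-3) = (1 + (251/36)/(-1081/36))*(-3) = (1 - 36/1081*251/36)*(-3) = (1 - 251/1081)*(-3) = (830/1081)*(-3) = -2490/1081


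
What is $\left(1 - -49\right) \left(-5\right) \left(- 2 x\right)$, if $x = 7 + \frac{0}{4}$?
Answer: $3500$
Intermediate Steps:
$x = 7$ ($x = 7 + 0 \cdot \frac{1}{4} = 7 + 0 = 7$)
$\left(1 - -49\right) \left(-5\right) \left(- 2 x\right) = \left(1 - -49\right) \left(-5\right) \left(\left(-2\right) 7\right) = \left(1 + 49\right) \left(-5\right) \left(-14\right) = 50 \left(-5\right) \left(-14\right) = \left(-250\right) \left(-14\right) = 3500$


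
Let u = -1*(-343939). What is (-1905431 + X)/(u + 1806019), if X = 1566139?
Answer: -169646/1074979 ≈ -0.15781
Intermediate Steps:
u = 343939
(-1905431 + X)/(u + 1806019) = (-1905431 + 1566139)/(343939 + 1806019) = -339292/2149958 = -339292*1/2149958 = -169646/1074979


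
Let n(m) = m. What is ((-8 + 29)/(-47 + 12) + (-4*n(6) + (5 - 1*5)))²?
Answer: 15129/25 ≈ 605.16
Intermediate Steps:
((-8 + 29)/(-47 + 12) + (-4*n(6) + (5 - 1*5)))² = ((-8 + 29)/(-47 + 12) + (-4*6 + (5 - 1*5)))² = (21/(-35) + (-24 + (5 - 5)))² = (21*(-1/35) + (-24 + 0))² = (-⅗ - 24)² = (-123/5)² = 15129/25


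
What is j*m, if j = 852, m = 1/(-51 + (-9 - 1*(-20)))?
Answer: -213/10 ≈ -21.300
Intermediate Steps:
m = -1/40 (m = 1/(-51 + (-9 + 20)) = 1/(-51 + 11) = 1/(-40) = -1/40 ≈ -0.025000)
j*m = 852*(-1/40) = -213/10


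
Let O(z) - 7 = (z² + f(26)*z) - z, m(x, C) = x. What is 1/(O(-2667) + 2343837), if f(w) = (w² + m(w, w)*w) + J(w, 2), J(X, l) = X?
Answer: 1/5784274 ≈ 1.7288e-7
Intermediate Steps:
f(w) = w + 2*w² (f(w) = (w² + w*w) + w = (w² + w²) + w = 2*w² + w = w + 2*w²)
O(z) = 7 + z² + 1377*z (O(z) = 7 + ((z² + (26*(1 + 2*26))*z) - z) = 7 + ((z² + (26*(1 + 52))*z) - z) = 7 + ((z² + (26*53)*z) - z) = 7 + ((z² + 1378*z) - z) = 7 + (z² + 1377*z) = 7 + z² + 1377*z)
1/(O(-2667) + 2343837) = 1/((7 + (-2667)² + 1377*(-2667)) + 2343837) = 1/((7 + 7112889 - 3672459) + 2343837) = 1/(3440437 + 2343837) = 1/5784274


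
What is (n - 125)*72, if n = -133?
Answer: -18576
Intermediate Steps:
(n - 125)*72 = (-133 - 125)*72 = -258*72 = -18576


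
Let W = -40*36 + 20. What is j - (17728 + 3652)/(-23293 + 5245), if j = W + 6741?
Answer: 24013697/4512 ≈ 5322.2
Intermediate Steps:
W = -1420 (W = -1440 + 20 = -1420)
j = 5321 (j = -1420 + 6741 = 5321)
j - (17728 + 3652)/(-23293 + 5245) = 5321 - (17728 + 3652)/(-23293 + 5245) = 5321 - 21380/(-18048) = 5321 - 21380*(-1)/18048 = 5321 - 1*(-5345/4512) = 5321 + 5345/4512 = 24013697/4512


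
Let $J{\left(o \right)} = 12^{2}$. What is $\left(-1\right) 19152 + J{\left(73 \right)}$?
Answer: $-19008$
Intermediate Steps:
$J{\left(o \right)} = 144$
$\left(-1\right) 19152 + J{\left(73 \right)} = \left(-1\right) 19152 + 144 = -19152 + 144 = -19008$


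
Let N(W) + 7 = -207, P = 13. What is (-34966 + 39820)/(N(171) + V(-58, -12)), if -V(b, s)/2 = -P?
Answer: -2427/94 ≈ -25.819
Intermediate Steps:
V(b, s) = 26 (V(b, s) = -(-2)*13 = -2*(-13) = 26)
N(W) = -214 (N(W) = -7 - 207 = -214)
(-34966 + 39820)/(N(171) + V(-58, -12)) = (-34966 + 39820)/(-214 + 26) = 4854/(-188) = 4854*(-1/188) = -2427/94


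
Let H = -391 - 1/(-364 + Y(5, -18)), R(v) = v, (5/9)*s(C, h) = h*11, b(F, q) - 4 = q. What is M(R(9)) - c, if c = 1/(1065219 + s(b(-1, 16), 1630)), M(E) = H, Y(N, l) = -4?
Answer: -157914975659/403877424 ≈ -391.00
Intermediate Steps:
b(F, q) = 4 + q
s(C, h) = 99*h/5 (s(C, h) = 9*(h*11)/5 = 9*(11*h)/5 = 99*h/5)
H = -143887/368 (H = -391 - 1/(-364 - 4) = -391 - 1/(-368) = -391 - 1*(-1/368) = -391 + 1/368 = -143887/368 ≈ -391.00)
M(E) = -143887/368
c = 1/1097493 (c = 1/(1065219 + (99/5)*1630) = 1/(1065219 + 32274) = 1/1097493 ≈ 9.1117e-7)
M(R(9)) - c = -143887/368 - 1*1/1097493 = -143887/368 - 1/1097493 = -157914975659/403877424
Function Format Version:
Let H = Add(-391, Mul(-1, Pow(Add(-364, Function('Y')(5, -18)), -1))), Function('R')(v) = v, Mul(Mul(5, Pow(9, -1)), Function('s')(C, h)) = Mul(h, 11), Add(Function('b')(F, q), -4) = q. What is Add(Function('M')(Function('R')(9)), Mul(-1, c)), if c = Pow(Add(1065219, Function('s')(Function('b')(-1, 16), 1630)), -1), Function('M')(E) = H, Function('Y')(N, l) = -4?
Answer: Rational(-157914975659, 403877424) ≈ -391.00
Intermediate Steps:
Function('b')(F, q) = Add(4, q)
Function('s')(C, h) = Mul(Rational(99, 5), h) (Function('s')(C, h) = Mul(Rational(9, 5), Mul(h, 11)) = Mul(Rational(9, 5), Mul(11, h)) = Mul(Rational(99, 5), h))
H = Rational(-143887, 368) (H = Add(-391, Mul(-1, Pow(Add(-364, -4), -1))) = Add(-391, Mul(-1, Pow(-368, -1))) = Add(-391, Mul(-1, Rational(-1, 368))) = Add(-391, Rational(1, 368)) = Rational(-143887, 368) ≈ -391.00)
Function('M')(E) = Rational(-143887, 368)
c = Rational(1, 1097493) (c = Pow(Add(1065219, Mul(Rational(99, 5), 1630)), -1) = Pow(Add(1065219, 32274), -1) = Pow(1097493, -1) = Rational(1, 1097493) ≈ 9.1117e-7)
Add(Function('M')(Function('R')(9)), Mul(-1, c)) = Add(Rational(-143887, 368), Mul(-1, Rational(1, 1097493))) = Add(Rational(-143887, 368), Rational(-1, 1097493)) = Rational(-157914975659, 403877424)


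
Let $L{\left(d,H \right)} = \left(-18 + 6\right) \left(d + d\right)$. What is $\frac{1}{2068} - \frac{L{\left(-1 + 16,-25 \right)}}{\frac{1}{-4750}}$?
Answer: $- \frac{3536279999}{2068} \approx -1.71 \cdot 10^{6}$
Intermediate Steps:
$L{\left(d,H \right)} = - 24 d$ ($L{\left(d,H \right)} = - 12 \cdot 2 d = - 24 d$)
$\frac{1}{2068} - \frac{L{\left(-1 + 16,-25 \right)}}{\frac{1}{-4750}} = \frac{1}{2068} - \frac{\left(-24\right) \left(-1 + 16\right)}{\frac{1}{-4750}} = \frac{1}{2068} - \frac{\left(-24\right) 15}{- \frac{1}{4750}} = \frac{1}{2068} - \left(-360\right) \left(-4750\right) = \frac{1}{2068} - 1710000 = - \frac{3536279999}{2068}$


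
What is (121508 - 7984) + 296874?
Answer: 410398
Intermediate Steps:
(121508 - 7984) + 296874 = 113524 + 296874 = 410398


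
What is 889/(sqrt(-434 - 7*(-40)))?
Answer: -127*I*sqrt(154)/22 ≈ -71.638*I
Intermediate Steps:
889/(sqrt(-434 - 7*(-40))) = 889/(sqrt(-434 + 280)) = 889/(sqrt(-154)) = 889/((I*sqrt(154))) = 889*(-I*sqrt(154)/154) = -127*I*sqrt(154)/22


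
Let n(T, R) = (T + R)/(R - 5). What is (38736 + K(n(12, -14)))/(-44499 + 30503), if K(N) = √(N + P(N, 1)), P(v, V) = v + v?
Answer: -9684/3499 - √114/265924 ≈ -2.7677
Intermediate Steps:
n(T, R) = (R + T)/(-5 + R)
P(v, V) = 2*v
K(N) = √3*√N (K(N) = √(N + 2*N) = √(3*N) = √3*√N)
(38736 + K(n(12, -14)))/(-44499 + 30503) = (38736 + √3*√((-14 + 12)/(-5 - 14)))/(-44499 + 30503) = (38736 + √3*√(-2/(-19)))/(-13996) = (38736 + √3*√(-1/19*(-2)))*(-1/13996) = (38736 + √3*√(2/19))*(-1/13996) = (38736 + √3*(√38/19))*(-1/13996) = (38736 + √114/19)*(-1/13996) = -9684/3499 - √114/265924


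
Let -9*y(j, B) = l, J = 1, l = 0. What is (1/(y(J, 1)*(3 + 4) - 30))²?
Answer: 1/900 ≈ 0.0011111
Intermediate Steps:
y(j, B) = 0 (y(j, B) = -⅑*0 = 0)
(1/(y(J, 1)*(3 + 4) - 30))² = (1/(0*(3 + 4) - 30))² = (1/(0*7 - 30))² = (1/(0 - 30))² = (1/(-30))² = (-1/30)² = 1/900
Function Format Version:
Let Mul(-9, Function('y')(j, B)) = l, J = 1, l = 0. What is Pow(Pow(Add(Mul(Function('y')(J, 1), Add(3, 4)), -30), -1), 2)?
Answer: Rational(1, 900) ≈ 0.0011111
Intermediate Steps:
Function('y')(j, B) = 0 (Function('y')(j, B) = Mul(Rational(-1, 9), 0) = 0)
Pow(Pow(Add(Mul(Function('y')(J, 1), Add(3, 4)), -30), -1), 2) = Pow(Pow(Add(Mul(0, Add(3, 4)), -30), -1), 2) = Pow(Pow(Add(Mul(0, 7), -30), -1), 2) = Pow(Pow(Add(0, -30), -1), 2) = Pow(Pow(-30, -1), 2) = Pow(Rational(-1, 30), 2) = Rational(1, 900)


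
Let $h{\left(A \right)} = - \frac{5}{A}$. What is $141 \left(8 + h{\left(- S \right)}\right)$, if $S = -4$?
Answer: $\frac{3807}{4} \approx 951.75$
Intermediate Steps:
$141 \left(8 + h{\left(- S \right)}\right) = 141 \left(8 - \frac{5}{\left(-1\right) \left(-4\right)}\right) = 141 \left(8 - \frac{5}{4}\right) = 141 \cdot \frac{27}{4} = \frac{3807}{4}$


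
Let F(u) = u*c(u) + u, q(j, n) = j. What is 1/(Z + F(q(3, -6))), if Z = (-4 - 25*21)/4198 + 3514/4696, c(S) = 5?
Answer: 4928452/91779033 ≈ 0.053699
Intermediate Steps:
F(u) = 6*u (F(u) = u*5 + u = 5*u + u = 6*u)
Z = 3066897/4928452 (Z = (-4 - 525)*(1/4198) + 3514*(1/4696) = -529*1/4198 + 1757/2348 = -529/4198 + 1757/2348 = 3066897/4928452 ≈ 0.62228)
1/(Z + F(q(3, -6))) = 1/(3066897/4928452 + 6*3) = 1/(3066897/4928452 + 18) = 1/(91779033/4928452) = 4928452/91779033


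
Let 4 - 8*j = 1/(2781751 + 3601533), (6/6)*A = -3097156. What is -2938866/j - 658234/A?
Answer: -77468608173035543087/13180017044010 ≈ -5.8777e+6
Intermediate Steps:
A = -3097156
j = 25533135/51066272 (j = ½ - 1/(8*(2781751 + 3601533)) = ½ - ⅛/6383284 = ½ - ⅛*1/6383284 = ½ - 1/51066272 = 25533135/51066272 ≈ 0.50000)
-2938866/j - 658234/A = -2938866/25533135/51066272 - 658234/(-3097156) = -2938866*51066272/25533135 - 658234*(-1/3097156) = -50025643509184/8511045 + 329117/1548578 = -77468608173035543087/13180017044010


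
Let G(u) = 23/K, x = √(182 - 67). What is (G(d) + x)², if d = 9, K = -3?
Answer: 1564/9 - 46*√115/3 ≈ 9.3461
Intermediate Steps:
x = √115 ≈ 10.724
G(u) = -23/3 (G(u) = 23/(-3) = 23*(-⅓) = -23/3)
(G(d) + x)² = (-23/3 + √115)²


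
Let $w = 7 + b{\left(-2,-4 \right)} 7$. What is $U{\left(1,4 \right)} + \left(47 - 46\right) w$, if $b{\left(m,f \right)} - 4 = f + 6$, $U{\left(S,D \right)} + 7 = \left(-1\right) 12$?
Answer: $30$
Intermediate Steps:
$U{\left(S,D \right)} = -19$ ($U{\left(S,D \right)} = -7 - 12 = -19$)
$b{\left(m,f \right)} = 10 + f$ ($b{\left(m,f \right)} = 4 + \left(f + 6\right) = 4 + \left(6 + f\right) = 10 + f$)
$w = 49$ ($w = 7 + \left(10 - 4\right) 7 = 7 + 6 \cdot 7 = 7 + 42 = 49$)
$U{\left(1,4 \right)} + \left(47 - 46\right) w = -19 + \left(47 - 46\right) 49 = -19 + 1 \cdot 49 = -19 + 49 = 30$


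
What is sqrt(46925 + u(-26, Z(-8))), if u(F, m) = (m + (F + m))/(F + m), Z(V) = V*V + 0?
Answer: sqrt(16940894)/19 ≈ 216.63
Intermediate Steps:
Z(V) = V**2 (Z(V) = V**2 + 0 = V**2)
u(F, m) = (F + 2*m)/(F + m)
sqrt(46925 + u(-26, Z(-8))) = sqrt(46925 + (-26 + 2*(-8)**2)/(-26 + (-8)**2)) = sqrt(46925 + (-26 + 2*64)/(-26 + 64)) = sqrt(46925 + (-26 + 128)/38) = sqrt(46925 + (1/38)*102) = sqrt(46925 + 51/19) = sqrt(891626/19) = sqrt(16940894)/19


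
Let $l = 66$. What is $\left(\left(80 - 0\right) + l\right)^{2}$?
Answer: $21316$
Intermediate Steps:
$\left(\left(80 - 0\right) + l\right)^{2} = \left(\left(80 - 0\right) + 66\right)^{2} = \left(\left(80 + 0\right) + 66\right)^{2} = \left(80 + 66\right)^{2} = 146^{2} = 21316$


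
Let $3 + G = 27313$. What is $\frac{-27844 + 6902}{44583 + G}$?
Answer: $- \frac{20942}{71893} \approx -0.29129$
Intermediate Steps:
$G = 27310$ ($G = -3 + 27313 = 27310$)
$\frac{-27844 + 6902}{44583 + G} = \frac{-27844 + 6902}{44583 + 27310} = - \frac{20942}{71893}$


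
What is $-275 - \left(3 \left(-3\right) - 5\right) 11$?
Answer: $-121$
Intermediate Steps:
$-275 - \left(3 \left(-3\right) - 5\right) 11 = -275 - \left(-9 - 5\right) 11 = -275 - \left(-14\right) 11 = -275 - -154 = -275 + 154 = -121$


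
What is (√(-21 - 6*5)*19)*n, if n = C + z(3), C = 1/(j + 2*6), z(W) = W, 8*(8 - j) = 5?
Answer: 8987*I*√51/155 ≈ 414.06*I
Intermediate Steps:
j = 59/8 (j = 8 - ⅛*5 = 8 - 5/8 = 59/8 ≈ 7.3750)
C = 8/155 (C = 1/(59/8 + 2*6) = 1/(59/8 + 12) = 1/(155/8) = 8/155 ≈ 0.051613)
n = 473/155 (n = 8/155 + 3 = 473/155 ≈ 3.0516)
(√(-21 - 6*5)*19)*n = (√(-21 - 6*5)*19)*(473/155) = (√(-21 - 30)*19)*(473/155) = (√(-51)*19)*(473/155) = ((I*√51)*19)*(473/155) = (19*I*√51)*(473/155) = 8987*I*√51/155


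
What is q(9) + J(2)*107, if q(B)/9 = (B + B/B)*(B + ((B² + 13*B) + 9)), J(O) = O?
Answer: 19654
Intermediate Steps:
q(B) = 9*(1 + B)*(9 + B² + 14*B) (q(B) = 9*((B + B/B)*(B + ((B² + 13*B) + 9))) = 9*((B + 1)*(B + (9 + B² + 13*B))) = 9*((1 + B)*(9 + B² + 14*B)) = 9*(1 + B)*(9 + B² + 14*B))
q(9) + J(2)*107 = (81 + 9*9³ + 135*9² + 207*9) + 2*107 = (81 + 9*729 + 135*81 + 1863) + 214 = (81 + 6561 + 10935 + 1863) + 214 = 19440 + 214 = 19654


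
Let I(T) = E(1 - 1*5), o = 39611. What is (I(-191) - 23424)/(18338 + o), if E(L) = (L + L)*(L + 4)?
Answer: -23424/57949 ≈ -0.40422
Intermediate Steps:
E(L) = 2*L*(4 + L) (E(L) = (2*L)*(4 + L) = 2*L*(4 + L))
I(T) = 0 (I(T) = 2*(1 - 1*5)*(4 + (1 - 1*5)) = 2*(1 - 5)*(4 + (1 - 5)) = 2*(-4)*(4 - 4) = 2*(-4)*0 = 0)
(I(-191) - 23424)/(18338 + o) = (0 - 23424)/(18338 + 39611) = -23424/57949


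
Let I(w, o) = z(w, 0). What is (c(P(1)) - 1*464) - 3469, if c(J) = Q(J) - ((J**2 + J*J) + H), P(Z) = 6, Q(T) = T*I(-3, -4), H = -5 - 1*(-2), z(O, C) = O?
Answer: -4020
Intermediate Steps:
I(w, o) = w
H = -3 (H = -5 + 2 = -3)
Q(T) = -3*T (Q(T) = T*(-3) = -3*T)
c(J) = 3 - 3*J - 2*J**2 (c(J) = -3*J - ((J**2 + J*J) - 3) = -3*J - ((J**2 + J**2) - 3) = -3*J - (2*J**2 - 3) = -3*J - (-3 + 2*J**2) = -3*J + (3 - 2*J**2) = 3 - 3*J - 2*J**2)
(c(P(1)) - 1*464) - 3469 = ((3 - 3*6 - 2*6**2) - 1*464) - 3469 = ((3 - 18 - 2*36) - 464) - 3469 = ((3 - 18 - 72) - 464) - 3469 = (-87 - 464) - 3469 = -551 - 3469 = -4020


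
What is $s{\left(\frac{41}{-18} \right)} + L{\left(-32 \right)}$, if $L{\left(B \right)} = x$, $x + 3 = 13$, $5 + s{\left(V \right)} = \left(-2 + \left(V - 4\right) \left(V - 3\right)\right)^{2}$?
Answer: $\frac{102272449}{104976} \approx 974.25$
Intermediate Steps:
$s{\left(V \right)} = -5 + \left(-2 + \left(-4 + V\right) \left(-3 + V\right)\right)^{2}$ ($s{\left(V \right)} = -5 + \left(-2 + \left(V - 4\right) \left(V - 3\right)\right)^{2} = -5 + \left(-2 + \left(-4 + V\right) \left(-3 + V\right)\right)^{2}$)
$x = 10$ ($x = -3 + 13 = 10$)
$L{\left(B \right)} = 10$
$s{\left(\frac{41}{-18} \right)} + L{\left(-32 \right)} = \left(-5 + \left(10 + \left(\frac{41}{-18}\right)^{2} - 7 \frac{41}{-18}\right)^{2}\right) + 10 = \left(-5 + \left(10 + \left(41 \left(- \frac{1}{18}\right)\right)^{2} - 7 \cdot 41 \left(- \frac{1}{18}\right)\right)^{2}\right) + 10 = \left(-5 + \left(10 + \left(- \frac{41}{18}\right)^{2} - - \frac{287}{18}\right)^{2}\right) + 10 = \left(-5 + \left(10 + \frac{1681}{324} + \frac{287}{18}\right)^{2}\right) + 10 = \left(-5 + \left(\frac{10087}{324}\right)^{2}\right) + 10 = \left(-5 + \frac{101747569}{104976}\right) + 10 = \frac{101222689}{104976} + 10 = \frac{102272449}{104976}$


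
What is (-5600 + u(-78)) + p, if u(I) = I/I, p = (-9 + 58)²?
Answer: -3198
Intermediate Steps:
p = 2401 (p = 49² = 2401)
u(I) = 1
(-5600 + u(-78)) + p = (-5600 + 1) + 2401 = -5599 + 2401 = -3198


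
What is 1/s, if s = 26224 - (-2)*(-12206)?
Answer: 1/1812 ≈ 0.00055188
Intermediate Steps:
s = 1812 (s = 26224 - 1*24412 = 26224 - 24412 = 1812)
1/s = 1/1812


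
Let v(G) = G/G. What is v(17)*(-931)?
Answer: -931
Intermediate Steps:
v(G) = 1
v(17)*(-931) = 1*(-931) = -931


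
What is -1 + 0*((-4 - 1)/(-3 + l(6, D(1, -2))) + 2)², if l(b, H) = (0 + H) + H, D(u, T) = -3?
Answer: -1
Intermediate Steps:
l(b, H) = 2*H (l(b, H) = H + H = 2*H)
-1 + 0*((-4 - 1)/(-3 + l(6, D(1, -2))) + 2)² = -1 + 0*((-4 - 1)/(-3 + 2*(-3)) + 2)² = -1 + 0*(-5/(-3 - 6) + 2)² = -1 + 0*(-5/(-9) + 2)² = -1 + 0*(-5*(-⅑) + 2)² = -1 + 0*(5/9 + 2)² = -1 + 0*(23/9)² = -1 + 0*(529/81) = -1 + 0 = -1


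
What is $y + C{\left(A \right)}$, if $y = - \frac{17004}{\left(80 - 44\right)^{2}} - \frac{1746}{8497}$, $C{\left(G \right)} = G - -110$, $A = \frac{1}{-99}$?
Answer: $\frac{975769009}{10094436} \approx 96.664$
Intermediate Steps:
$A = - \frac{1}{99} \approx -0.010101$
$C{\left(G \right)} = 110 + G$ ($C{\left(G \right)} = G + 110 = 110 + G$)
$y = - \frac{12228817}{917676}$ ($y = - \frac{17004}{36^{2}} - \frac{1746}{8497} = - \frac{17004}{1296} - \frac{1746}{8497} = \left(-17004\right) \frac{1}{1296} - \frac{1746}{8497} = - \frac{1417}{108} - \frac{1746}{8497} = - \frac{12228817}{917676} \approx -13.326$)
$y + C{\left(A \right)} = - \frac{12228817}{917676} + \left(110 - \frac{1}{99}\right) = - \frac{12228817}{917676} + \frac{10889}{99} = \frac{975769009}{10094436}$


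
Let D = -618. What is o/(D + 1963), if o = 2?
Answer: 2/1345 ≈ 0.0014870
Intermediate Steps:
o/(D + 1963) = 2/(-618 + 1963) = 2/1345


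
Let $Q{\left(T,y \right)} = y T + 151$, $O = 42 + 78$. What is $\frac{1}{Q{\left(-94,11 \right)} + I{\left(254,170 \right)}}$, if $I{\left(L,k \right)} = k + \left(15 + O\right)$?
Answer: $- \frac{1}{578} \approx -0.0017301$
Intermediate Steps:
$O = 120$
$Q{\left(T,y \right)} = 151 + T y$ ($Q{\left(T,y \right)} = T y + 151 = 151 + T y$)
$I{\left(L,k \right)} = 135 + k$ ($I{\left(L,k \right)} = k + \left(15 + 120\right) = k + 135 = 135 + k$)
$\frac{1}{Q{\left(-94,11 \right)} + I{\left(254,170 \right)}} = \frac{1}{\left(151 - 1034\right) + \left(135 + 170\right)} = \frac{1}{\left(151 - 1034\right) + 305} = \frac{1}{-883 + 305} = \frac{1}{-578} = - \frac{1}{578}$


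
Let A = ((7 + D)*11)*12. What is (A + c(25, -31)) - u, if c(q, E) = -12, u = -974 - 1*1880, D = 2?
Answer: 4030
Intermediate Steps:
u = -2854 (u = -974 - 1880 = -2854)
A = 1188 (A = ((7 + 2)*11)*12 = (9*11)*12 = 99*12 = 1188)
(A + c(25, -31)) - u = (1188 - 12) - 1*(-2854) = 1176 + 2854 = 4030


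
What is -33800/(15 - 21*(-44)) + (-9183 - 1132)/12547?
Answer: -433774385/11781633 ≈ -36.818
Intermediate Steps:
-33800/(15 - 21*(-44)) + (-9183 - 1132)/12547 = -33800/(15 + 924) - 10315*1/12547 = -33800/939 - 10315/12547 = -433774385/11781633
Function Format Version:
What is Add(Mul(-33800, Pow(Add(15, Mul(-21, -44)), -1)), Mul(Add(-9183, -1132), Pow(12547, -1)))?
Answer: Rational(-433774385, 11781633) ≈ -36.818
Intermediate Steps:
Add(Mul(-33800, Pow(Add(15, Mul(-21, -44)), -1)), Mul(Add(-9183, -1132), Pow(12547, -1))) = Add(Mul(-33800, Pow(Add(15, 924), -1)), Mul(-10315, Rational(1, 12547))) = Add(Mul(-33800, Pow(939, -1)), Rational(-10315, 12547)) = Add(Mul(-33800, Rational(1, 939)), Rational(-10315, 12547)) = Add(Rational(-33800, 939), Rational(-10315, 12547)) = Rational(-433774385, 11781633)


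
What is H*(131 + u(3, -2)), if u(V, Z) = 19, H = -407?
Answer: -61050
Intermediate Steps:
H*(131 + u(3, -2)) = -407*(131 + 19) = -407*150 = -61050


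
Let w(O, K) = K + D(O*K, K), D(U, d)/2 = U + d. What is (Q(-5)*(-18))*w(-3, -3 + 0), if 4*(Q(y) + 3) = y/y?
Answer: 891/2 ≈ 445.50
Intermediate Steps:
Q(y) = -11/4 (Q(y) = -3 + (y/y)/4 = -3 + (1/4)*1 = -3 + 1/4 = -11/4)
D(U, d) = 2*U + 2*d (D(U, d) = 2*(U + d) = 2*U + 2*d)
w(O, K) = 3*K + 2*K*O (w(O, K) = K + (2*(O*K) + 2*K) = K + (2*(K*O) + 2*K) = K + (2*K*O + 2*K) = K + (2*K + 2*K*O) = 3*K + 2*K*O)
(Q(-5)*(-18))*w(-3, -3 + 0) = (-11/4*(-18))*((-3 + 0)*(3 + 2*(-3))) = 99*(-3*(3 - 6))/2 = 99*(-3*(-3))/2 = (99/2)*9 = 891/2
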